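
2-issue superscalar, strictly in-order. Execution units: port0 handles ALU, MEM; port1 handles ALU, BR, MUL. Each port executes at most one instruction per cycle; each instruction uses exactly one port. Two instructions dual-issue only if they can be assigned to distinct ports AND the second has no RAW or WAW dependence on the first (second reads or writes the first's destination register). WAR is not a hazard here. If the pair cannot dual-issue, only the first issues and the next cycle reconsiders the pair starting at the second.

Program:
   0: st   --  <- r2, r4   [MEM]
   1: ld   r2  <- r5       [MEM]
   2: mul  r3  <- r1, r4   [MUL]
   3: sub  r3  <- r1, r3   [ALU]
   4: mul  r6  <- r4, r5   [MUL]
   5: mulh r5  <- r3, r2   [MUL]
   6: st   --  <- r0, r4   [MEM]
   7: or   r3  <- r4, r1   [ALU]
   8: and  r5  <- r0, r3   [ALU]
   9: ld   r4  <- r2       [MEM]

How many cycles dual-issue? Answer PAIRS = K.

PAIRS = 4

0. st @i0  | no-port MEM/MEM
1. ld mul @i1/i2  | 2-wide
2. sub mul @i3/i4  | 2-wide
3. mulh st @i5/i6  | 2-wide
4. or @i7  | RAW r3
5. and ld @i8/i9  | 2-wide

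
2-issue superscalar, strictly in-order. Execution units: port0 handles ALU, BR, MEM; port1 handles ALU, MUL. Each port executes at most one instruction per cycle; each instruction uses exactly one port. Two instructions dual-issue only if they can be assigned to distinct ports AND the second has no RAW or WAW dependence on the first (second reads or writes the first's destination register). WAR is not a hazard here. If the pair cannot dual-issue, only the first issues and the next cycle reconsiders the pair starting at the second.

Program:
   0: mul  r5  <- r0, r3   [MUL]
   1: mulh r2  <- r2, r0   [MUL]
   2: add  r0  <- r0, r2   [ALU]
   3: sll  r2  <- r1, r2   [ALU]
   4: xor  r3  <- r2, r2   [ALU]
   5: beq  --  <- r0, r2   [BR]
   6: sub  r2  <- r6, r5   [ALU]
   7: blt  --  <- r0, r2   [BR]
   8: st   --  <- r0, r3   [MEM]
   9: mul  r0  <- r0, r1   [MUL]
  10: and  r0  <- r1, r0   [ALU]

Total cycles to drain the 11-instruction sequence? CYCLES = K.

CYCLES = 8

#0 head=0: mul.MUL i0 no-port MUL/MUL
#1 head=1: mulh.MUL i1 RAW r2
#2 head=2: add.ALU sll.ALU i2/i3 2-wide
#3 head=4: xor.ALU beq.BR i4/i5 2-wide
#4 head=6: sub.ALU i6 RAW r2
#5 head=7: blt.BR i7 no-port BR/MEM
#6 head=8: st.MEM mul.MUL i8/i9 2-wide
#7 head=10: and.ALU i10 tail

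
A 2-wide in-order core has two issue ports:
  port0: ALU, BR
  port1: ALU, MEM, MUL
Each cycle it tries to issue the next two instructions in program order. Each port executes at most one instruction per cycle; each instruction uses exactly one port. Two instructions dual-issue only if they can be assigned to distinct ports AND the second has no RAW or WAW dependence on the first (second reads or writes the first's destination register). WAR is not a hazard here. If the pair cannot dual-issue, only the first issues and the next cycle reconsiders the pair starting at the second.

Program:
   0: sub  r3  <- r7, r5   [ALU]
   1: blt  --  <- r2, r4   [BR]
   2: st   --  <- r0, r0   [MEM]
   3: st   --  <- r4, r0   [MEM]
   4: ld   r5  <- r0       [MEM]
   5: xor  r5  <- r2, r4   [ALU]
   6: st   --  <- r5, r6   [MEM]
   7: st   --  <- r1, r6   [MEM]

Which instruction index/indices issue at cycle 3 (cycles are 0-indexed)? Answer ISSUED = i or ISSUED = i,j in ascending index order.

  cy0 -> i0,i1 (sub+blt) pair
  cy1 -> i2 (st) no-port MEM/MEM
  cy2 -> i3 (st) no-port MEM/MEM
  cy3 -> i4 (ld) WAW r5
  cy4 -> i5 (xor) RAW r5
  cy5 -> i6 (st) no-port MEM/MEM
  cy6 -> i7 (st) tail

ISSUED = 4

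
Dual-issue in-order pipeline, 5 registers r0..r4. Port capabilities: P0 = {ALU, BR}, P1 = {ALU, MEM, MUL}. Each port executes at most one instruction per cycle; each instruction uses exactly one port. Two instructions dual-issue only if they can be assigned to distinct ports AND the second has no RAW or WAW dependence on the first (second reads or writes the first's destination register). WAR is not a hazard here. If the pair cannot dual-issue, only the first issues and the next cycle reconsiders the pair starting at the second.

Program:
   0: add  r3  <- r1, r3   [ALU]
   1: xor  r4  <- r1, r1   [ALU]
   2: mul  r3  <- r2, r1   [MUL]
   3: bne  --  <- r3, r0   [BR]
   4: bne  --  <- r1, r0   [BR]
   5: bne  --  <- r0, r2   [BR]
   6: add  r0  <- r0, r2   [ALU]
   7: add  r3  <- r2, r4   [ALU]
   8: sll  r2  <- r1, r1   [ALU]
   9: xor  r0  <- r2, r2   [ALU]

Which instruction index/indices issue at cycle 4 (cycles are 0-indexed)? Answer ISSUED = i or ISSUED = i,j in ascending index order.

ISSUED = 5,6

[0] i0,i1  add.ALU/xor.ALU  -- pair
[1] i2  mul.MUL  -- RAW r3
[2] i3  bne.BR  -- no-port BR/BR
[3] i4  bne.BR  -- no-port BR/BR
[4] i5,i6  bne.BR/add.ALU  -- pair
[5] i7,i8  add.ALU/sll.ALU  -- pair
[6] i9  xor.ALU  -- tail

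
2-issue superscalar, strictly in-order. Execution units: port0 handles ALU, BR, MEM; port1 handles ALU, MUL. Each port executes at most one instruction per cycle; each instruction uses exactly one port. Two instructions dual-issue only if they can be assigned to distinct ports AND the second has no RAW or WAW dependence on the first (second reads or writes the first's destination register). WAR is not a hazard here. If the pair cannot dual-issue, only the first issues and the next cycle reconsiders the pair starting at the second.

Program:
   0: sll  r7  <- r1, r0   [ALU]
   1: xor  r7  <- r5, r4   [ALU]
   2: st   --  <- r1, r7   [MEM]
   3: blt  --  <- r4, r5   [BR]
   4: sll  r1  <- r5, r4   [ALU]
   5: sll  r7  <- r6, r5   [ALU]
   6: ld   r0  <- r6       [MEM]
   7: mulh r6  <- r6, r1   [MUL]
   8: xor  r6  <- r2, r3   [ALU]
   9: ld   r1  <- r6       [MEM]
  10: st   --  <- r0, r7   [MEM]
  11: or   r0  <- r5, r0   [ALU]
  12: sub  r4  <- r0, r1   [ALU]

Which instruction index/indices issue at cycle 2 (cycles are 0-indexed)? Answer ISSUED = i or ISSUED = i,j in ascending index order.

#0 head=0: sll i0 WAW r7
#1 head=1: xor i1 RAW r7
#2 head=2: st i2 no-port MEM/BR
#3 head=3: blt+sll i3+i4 pair
#4 head=5: sll+ld i5+i6 pair
#5 head=7: mulh i7 WAW r6
#6 head=8: xor i8 RAW r6
#7 head=9: ld i9 no-port MEM/MEM
#8 head=10: st+or i10+i11 pair
#9 head=12: sub i12 tail

ISSUED = 2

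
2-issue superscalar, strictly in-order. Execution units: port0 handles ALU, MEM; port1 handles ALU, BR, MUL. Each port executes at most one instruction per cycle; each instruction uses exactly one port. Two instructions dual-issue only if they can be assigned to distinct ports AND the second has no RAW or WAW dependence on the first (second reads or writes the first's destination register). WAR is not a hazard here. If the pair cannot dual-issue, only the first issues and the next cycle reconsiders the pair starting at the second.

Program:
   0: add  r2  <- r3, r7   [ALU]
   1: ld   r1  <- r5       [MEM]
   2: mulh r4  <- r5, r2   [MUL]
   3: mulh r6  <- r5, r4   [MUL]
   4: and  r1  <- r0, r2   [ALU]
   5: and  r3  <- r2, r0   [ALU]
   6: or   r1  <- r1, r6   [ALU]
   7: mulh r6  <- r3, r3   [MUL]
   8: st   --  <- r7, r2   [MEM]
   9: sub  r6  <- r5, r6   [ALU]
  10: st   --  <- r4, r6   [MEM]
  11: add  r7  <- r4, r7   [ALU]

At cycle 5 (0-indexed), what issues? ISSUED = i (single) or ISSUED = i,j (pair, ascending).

ISSUED = 9

0. add+ld @i0+i1  | dual
1. mulh @i2  | no-port MUL/MUL
2. mulh+and @i3+i4  | dual
3. and+or @i5+i6  | dual
4. mulh+st @i7+i8  | dual
5. sub @i9  | RAW r6
6. st+add @i10+i11  | dual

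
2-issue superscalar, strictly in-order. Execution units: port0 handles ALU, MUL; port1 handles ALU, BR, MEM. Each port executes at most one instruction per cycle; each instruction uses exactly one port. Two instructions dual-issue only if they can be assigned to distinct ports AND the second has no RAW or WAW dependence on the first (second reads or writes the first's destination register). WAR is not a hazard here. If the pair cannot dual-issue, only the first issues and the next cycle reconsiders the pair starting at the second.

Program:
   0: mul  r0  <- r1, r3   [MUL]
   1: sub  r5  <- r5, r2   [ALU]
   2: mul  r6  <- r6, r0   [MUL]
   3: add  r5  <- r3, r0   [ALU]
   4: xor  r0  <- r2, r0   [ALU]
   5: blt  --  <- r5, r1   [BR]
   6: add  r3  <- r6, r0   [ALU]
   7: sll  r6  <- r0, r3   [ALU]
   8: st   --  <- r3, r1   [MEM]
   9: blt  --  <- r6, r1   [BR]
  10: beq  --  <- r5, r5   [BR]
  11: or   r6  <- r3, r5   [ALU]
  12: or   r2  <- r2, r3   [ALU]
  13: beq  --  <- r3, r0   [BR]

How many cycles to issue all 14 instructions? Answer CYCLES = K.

t=0 i0+i1:mul;sub ; 2-wide
t=1 i2+i3:mul;add ; 2-wide
t=2 i4+i5:xor;blt ; 2-wide
t=3 i6:add ; RAW r3
t=4 i7+i8:sll;st ; 2-wide
t=5 i9:blt ; no-port BR/BR
t=6 i10+i11:beq;or ; 2-wide
t=7 i12+i13:or;beq ; 2-wide

CYCLES = 8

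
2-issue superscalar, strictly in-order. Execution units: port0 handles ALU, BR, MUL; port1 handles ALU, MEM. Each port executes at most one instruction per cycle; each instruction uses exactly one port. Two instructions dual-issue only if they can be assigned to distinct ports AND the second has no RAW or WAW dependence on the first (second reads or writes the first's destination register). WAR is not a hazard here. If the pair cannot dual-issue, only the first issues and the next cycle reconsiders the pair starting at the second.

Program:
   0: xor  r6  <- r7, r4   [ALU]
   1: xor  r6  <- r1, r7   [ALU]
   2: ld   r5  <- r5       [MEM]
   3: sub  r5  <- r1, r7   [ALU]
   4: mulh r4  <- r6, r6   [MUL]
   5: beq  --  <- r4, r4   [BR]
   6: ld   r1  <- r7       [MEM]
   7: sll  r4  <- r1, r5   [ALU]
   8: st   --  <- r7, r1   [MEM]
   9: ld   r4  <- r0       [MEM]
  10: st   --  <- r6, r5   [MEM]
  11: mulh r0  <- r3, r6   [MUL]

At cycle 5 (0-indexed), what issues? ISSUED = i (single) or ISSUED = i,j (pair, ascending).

ISSUED = 9

t=0 i0:xor.ALU ; WAW r6
t=1 i1+i2:xor.ALU+ld.MEM ; dual
t=2 i3+i4:sub.ALU+mulh.MUL ; dual
t=3 i5+i6:beq.BR+ld.MEM ; dual
t=4 i7+i8:sll.ALU+st.MEM ; dual
t=5 i9:ld.MEM ; no-port MEM/MEM
t=6 i10+i11:st.MEM+mulh.MUL ; dual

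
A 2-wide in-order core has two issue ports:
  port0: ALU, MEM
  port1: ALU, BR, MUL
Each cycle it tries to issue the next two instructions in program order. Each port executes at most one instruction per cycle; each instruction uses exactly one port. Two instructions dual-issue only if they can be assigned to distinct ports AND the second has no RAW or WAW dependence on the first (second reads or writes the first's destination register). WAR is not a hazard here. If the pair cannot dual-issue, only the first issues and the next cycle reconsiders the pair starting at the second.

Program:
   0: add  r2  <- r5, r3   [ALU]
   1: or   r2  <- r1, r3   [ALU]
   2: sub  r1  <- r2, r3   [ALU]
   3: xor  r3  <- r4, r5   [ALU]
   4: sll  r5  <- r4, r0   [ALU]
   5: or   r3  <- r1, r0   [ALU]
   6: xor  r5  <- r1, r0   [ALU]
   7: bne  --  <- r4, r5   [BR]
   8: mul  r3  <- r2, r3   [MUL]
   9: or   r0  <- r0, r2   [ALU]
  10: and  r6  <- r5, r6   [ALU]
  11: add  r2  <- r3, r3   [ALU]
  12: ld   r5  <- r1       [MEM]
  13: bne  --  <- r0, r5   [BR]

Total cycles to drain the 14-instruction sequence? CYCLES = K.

CYCLES = 10

0. add @i0  | WAW r2
1. or @i1  | RAW r2
2. sub xor @i2+i3  | 2-wide
3. sll or @i4+i5  | 2-wide
4. xor @i6  | RAW r5
5. bne @i7  | no-port BR/MUL
6. mul or @i8+i9  | 2-wide
7. and add @i10+i11  | 2-wide
8. ld @i12  | RAW r5
9. bne @i13  | tail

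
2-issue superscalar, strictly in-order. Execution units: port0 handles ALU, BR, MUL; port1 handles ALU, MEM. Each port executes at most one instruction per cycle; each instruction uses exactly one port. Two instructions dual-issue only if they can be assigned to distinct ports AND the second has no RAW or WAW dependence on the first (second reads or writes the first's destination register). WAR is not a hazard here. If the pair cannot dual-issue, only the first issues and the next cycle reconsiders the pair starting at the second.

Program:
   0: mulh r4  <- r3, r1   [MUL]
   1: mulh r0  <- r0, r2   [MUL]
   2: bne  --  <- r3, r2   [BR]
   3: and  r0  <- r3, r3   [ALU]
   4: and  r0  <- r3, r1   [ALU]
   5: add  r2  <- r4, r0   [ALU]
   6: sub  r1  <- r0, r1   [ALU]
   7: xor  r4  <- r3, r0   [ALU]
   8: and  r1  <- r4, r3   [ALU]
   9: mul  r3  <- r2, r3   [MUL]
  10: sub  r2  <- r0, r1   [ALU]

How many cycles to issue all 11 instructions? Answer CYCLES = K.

c0: i0 mulh.MUL  no-port MUL/MUL
c1: i1 mulh.MUL  no-port MUL/BR
c2: i2,i3 bne.BR/and.ALU  pair
c3: i4 and.ALU  RAW r0
c4: i5,i6 add.ALU/sub.ALU  pair
c5: i7 xor.ALU  RAW r4
c6: i8,i9 and.ALU/mul.MUL  pair
c7: i10 sub.ALU  tail

CYCLES = 8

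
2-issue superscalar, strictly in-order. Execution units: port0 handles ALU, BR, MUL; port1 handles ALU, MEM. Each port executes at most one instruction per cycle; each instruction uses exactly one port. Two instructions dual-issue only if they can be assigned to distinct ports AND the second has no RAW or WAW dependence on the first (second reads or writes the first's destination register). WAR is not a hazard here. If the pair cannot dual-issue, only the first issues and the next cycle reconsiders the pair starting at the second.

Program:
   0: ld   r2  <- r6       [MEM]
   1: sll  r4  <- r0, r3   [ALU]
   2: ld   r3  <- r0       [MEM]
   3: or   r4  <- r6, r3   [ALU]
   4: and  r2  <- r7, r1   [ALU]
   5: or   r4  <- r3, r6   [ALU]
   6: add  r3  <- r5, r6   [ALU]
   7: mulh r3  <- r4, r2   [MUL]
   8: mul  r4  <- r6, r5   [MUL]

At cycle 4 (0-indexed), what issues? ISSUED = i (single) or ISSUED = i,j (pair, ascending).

[0] i0,i1  ld.MEM+sll.ALU  -- pair
[1] i2  ld.MEM  -- RAW r3
[2] i3,i4  or.ALU+and.ALU  -- pair
[3] i5,i6  or.ALU+add.ALU  -- pair
[4] i7  mulh.MUL  -- no-port MUL/MUL
[5] i8  mul.MUL  -- tail

ISSUED = 7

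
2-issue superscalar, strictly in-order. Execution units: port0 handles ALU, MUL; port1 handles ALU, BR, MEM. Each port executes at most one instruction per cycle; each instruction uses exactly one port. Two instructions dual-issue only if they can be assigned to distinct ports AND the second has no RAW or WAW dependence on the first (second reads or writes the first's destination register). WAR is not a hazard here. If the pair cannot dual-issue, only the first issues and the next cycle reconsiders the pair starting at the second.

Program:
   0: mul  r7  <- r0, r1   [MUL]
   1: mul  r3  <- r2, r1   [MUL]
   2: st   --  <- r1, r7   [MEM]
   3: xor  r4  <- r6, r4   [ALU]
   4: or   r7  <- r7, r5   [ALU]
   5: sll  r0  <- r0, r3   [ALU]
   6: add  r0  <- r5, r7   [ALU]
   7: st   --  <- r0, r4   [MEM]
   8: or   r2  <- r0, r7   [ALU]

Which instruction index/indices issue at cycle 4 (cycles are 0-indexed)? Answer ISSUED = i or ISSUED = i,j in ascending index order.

c0: i0 mul  no-port MUL/MUL
c1: i1/i2 mul+st  dual
c2: i3/i4 xor+or  dual
c3: i5 sll  WAW r0
c4: i6 add  RAW r0
c5: i7/i8 st+or  dual

ISSUED = 6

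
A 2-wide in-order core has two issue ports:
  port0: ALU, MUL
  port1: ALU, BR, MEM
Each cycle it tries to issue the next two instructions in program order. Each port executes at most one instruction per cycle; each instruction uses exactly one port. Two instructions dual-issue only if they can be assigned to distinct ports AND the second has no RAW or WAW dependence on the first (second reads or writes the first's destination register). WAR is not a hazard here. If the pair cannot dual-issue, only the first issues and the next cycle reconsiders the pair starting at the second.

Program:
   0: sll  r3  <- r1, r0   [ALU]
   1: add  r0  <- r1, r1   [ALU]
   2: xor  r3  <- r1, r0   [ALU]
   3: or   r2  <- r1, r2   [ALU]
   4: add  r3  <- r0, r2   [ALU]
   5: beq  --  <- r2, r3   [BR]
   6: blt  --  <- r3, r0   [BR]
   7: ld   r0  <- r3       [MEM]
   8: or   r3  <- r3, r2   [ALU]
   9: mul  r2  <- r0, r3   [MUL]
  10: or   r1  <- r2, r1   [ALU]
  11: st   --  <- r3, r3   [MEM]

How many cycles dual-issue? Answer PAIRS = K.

  cy0 -> i0&i1 (sll.ALU add.ALU) 2-wide
  cy1 -> i2&i3 (xor.ALU or.ALU) 2-wide
  cy2 -> i4 (add.ALU) RAW r3
  cy3 -> i5 (beq.BR) no-port BR/BR
  cy4 -> i6 (blt.BR) no-port BR/MEM
  cy5 -> i7&i8 (ld.MEM or.ALU) 2-wide
  cy6 -> i9 (mul.MUL) RAW r2
  cy7 -> i10&i11 (or.ALU st.MEM) 2-wide

PAIRS = 4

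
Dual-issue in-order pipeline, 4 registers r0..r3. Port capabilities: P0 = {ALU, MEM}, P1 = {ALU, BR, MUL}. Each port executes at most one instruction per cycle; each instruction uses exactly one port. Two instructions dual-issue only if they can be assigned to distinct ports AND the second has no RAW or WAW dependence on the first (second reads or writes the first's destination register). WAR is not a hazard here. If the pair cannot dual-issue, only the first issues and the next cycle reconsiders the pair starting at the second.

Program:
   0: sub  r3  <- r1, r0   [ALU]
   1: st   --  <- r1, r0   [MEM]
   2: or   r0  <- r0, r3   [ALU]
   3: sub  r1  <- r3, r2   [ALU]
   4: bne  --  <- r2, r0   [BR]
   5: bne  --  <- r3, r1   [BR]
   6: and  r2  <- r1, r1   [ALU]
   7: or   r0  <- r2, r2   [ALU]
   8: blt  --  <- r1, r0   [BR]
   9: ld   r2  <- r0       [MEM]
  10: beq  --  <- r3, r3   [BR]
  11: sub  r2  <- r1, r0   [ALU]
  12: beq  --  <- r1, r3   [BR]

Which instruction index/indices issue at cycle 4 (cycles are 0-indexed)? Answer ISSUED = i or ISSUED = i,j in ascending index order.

ISSUED = 7

c0: i0&i1 sub.ALU+st.MEM  dual
c1: i2&i3 or.ALU+sub.ALU  dual
c2: i4 bne.BR  no-port BR/BR
c3: i5&i6 bne.BR+and.ALU  dual
c4: i7 or.ALU  RAW r0
c5: i8&i9 blt.BR+ld.MEM  dual
c6: i10&i11 beq.BR+sub.ALU  dual
c7: i12 beq.BR  tail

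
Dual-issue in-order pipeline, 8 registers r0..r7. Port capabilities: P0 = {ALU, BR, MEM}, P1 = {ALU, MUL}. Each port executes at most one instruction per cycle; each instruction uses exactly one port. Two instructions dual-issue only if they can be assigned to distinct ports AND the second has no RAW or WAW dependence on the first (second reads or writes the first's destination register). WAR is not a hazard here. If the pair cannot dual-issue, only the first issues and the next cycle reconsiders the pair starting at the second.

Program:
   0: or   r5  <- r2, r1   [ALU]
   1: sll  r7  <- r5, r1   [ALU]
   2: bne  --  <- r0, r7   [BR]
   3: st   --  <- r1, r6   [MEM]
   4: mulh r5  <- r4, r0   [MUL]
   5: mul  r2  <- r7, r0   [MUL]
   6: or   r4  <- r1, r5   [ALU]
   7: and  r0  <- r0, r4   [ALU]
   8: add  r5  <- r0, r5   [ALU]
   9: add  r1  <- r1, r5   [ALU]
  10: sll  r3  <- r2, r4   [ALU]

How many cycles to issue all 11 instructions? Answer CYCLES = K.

#0 head=0: or i0 RAW r5
#1 head=1: sll i1 RAW r7
#2 head=2: bne i2 no-port BR/MEM
#3 head=3: st/mulh i3,i4 2-wide
#4 head=5: mul/or i5,i6 2-wide
#5 head=7: and i7 RAW r0
#6 head=8: add i8 RAW r5
#7 head=9: add/sll i9,i10 2-wide

CYCLES = 8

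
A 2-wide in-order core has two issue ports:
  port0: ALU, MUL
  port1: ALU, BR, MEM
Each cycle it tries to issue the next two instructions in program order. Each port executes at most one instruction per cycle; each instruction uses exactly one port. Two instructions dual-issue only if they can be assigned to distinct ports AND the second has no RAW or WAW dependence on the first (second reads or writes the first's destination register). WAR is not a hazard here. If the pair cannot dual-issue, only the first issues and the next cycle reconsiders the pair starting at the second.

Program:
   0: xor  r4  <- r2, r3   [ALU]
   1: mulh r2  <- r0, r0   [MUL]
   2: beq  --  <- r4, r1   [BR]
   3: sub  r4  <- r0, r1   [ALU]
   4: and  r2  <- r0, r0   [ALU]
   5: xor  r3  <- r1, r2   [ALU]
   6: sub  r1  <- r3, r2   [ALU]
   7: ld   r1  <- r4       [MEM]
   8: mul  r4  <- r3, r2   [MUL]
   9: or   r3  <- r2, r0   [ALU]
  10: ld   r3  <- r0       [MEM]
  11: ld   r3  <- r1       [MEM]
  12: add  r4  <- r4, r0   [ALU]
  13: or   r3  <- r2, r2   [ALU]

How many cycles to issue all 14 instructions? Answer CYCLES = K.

c0: i0&i1 xor;mulh  2-wide
c1: i2&i3 beq;sub  2-wide
c2: i4 and  RAW r2
c3: i5 xor  RAW r3
c4: i6 sub  WAW r1
c5: i7&i8 ld;mul  2-wide
c6: i9 or  WAW r3
c7: i10 ld  no-port MEM/MEM
c8: i11&i12 ld;add  2-wide
c9: i13 or  tail

CYCLES = 10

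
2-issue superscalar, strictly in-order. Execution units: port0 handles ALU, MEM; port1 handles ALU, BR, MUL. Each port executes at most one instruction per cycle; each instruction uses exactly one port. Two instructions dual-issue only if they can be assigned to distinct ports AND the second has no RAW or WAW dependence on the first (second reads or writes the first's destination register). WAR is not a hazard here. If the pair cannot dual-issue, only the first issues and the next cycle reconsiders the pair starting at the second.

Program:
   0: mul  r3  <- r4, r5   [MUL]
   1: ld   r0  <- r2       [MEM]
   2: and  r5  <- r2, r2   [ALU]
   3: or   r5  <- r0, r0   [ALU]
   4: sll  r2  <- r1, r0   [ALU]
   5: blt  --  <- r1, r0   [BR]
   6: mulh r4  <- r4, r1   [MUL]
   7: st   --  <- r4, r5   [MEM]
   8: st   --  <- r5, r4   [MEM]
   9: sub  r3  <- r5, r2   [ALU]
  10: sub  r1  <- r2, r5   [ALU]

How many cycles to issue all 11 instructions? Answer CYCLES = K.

0. mul.MUL ld.MEM @i0,i1  | dual
1. and.ALU @i2  | WAW r5
2. or.ALU sll.ALU @i3,i4  | dual
3. blt.BR @i5  | no-port BR/MUL
4. mulh.MUL @i6  | RAW r4
5. st.MEM @i7  | no-port MEM/MEM
6. st.MEM sub.ALU @i8,i9  | dual
7. sub.ALU @i10  | tail

CYCLES = 8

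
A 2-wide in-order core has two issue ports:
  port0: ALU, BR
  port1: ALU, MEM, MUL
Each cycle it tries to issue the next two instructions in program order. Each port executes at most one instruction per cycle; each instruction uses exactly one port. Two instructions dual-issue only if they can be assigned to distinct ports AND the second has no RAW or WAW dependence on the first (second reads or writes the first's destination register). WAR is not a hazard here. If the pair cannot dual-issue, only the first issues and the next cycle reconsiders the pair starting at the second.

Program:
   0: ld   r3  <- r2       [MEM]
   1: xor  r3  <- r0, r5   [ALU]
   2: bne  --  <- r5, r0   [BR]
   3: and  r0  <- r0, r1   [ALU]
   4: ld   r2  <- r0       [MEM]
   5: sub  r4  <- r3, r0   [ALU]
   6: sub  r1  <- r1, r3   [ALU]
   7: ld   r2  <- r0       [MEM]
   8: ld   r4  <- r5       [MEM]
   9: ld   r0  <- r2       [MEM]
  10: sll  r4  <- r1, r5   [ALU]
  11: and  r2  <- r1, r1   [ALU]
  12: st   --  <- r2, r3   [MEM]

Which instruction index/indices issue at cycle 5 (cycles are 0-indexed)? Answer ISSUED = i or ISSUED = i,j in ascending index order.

ISSUED = 8

[0] i0  ld  -- WAW r3
[1] i1+i2  xor+bne  -- 2-wide
[2] i3  and  -- RAW r0
[3] i4+i5  ld+sub  -- 2-wide
[4] i6+i7  sub+ld  -- 2-wide
[5] i8  ld  -- no-port MEM/MEM
[6] i9+i10  ld+sll  -- 2-wide
[7] i11  and  -- RAW r2
[8] i12  st  -- tail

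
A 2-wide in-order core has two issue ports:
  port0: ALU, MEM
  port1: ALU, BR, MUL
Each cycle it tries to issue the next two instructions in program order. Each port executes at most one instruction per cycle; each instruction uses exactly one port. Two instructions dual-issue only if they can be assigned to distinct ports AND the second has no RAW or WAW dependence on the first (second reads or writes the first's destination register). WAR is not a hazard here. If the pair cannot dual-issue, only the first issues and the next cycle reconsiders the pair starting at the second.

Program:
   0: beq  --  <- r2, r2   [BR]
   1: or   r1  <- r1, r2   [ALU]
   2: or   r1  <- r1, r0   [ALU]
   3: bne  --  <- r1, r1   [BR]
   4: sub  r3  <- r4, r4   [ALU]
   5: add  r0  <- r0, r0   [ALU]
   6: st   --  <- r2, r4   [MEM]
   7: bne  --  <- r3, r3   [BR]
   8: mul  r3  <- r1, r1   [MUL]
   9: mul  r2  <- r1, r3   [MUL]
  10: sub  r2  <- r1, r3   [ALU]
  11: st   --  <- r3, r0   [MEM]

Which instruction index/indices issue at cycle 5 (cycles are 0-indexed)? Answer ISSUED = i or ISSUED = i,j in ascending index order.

  cy0 -> i0,i1 (beq+or) 2-wide
  cy1 -> i2 (or) RAW r1
  cy2 -> i3,i4 (bne+sub) 2-wide
  cy3 -> i5,i6 (add+st) 2-wide
  cy4 -> i7 (bne) no-port BR/MUL
  cy5 -> i8 (mul) no-port MUL/MUL
  cy6 -> i9 (mul) WAW r2
  cy7 -> i10,i11 (sub+st) 2-wide

ISSUED = 8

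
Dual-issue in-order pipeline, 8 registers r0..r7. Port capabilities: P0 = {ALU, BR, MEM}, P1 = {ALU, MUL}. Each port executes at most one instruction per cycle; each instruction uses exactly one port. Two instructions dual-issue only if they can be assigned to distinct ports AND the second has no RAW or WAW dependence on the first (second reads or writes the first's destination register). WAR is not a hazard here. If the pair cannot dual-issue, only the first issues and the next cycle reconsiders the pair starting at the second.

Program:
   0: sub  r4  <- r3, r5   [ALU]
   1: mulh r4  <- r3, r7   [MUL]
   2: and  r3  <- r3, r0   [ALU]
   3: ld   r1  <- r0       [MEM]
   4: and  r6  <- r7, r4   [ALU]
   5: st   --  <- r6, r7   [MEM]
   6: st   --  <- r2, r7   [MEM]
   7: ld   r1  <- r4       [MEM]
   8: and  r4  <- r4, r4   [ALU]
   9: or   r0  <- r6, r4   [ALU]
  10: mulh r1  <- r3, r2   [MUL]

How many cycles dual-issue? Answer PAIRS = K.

#0 head=0: sub.ALU i0 WAW r4
#1 head=1: mulh.MUL;and.ALU i1+i2 pair
#2 head=3: ld.MEM;and.ALU i3+i4 pair
#3 head=5: st.MEM i5 no-port MEM/MEM
#4 head=6: st.MEM i6 no-port MEM/MEM
#5 head=7: ld.MEM;and.ALU i7+i8 pair
#6 head=9: or.ALU;mulh.MUL i9+i10 pair

PAIRS = 4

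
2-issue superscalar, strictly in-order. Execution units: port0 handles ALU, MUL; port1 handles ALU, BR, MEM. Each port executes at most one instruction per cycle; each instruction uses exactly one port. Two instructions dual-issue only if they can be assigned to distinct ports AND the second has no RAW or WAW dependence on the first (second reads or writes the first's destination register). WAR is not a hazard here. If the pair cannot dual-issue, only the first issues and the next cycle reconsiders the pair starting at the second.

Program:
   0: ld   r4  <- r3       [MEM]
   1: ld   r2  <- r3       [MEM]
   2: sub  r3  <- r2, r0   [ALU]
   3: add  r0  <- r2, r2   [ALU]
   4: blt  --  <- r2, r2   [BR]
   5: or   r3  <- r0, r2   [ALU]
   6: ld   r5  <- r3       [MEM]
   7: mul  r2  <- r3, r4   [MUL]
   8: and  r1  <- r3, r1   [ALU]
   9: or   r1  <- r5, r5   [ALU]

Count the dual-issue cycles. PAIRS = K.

PAIRS = 3

  cy0 -> i0 (ld) no-port MEM/MEM
  cy1 -> i1 (ld) RAW r2
  cy2 -> i2+i3 (sub/add) 2-wide
  cy3 -> i4+i5 (blt/or) 2-wide
  cy4 -> i6+i7 (ld/mul) 2-wide
  cy5 -> i8 (and) WAW r1
  cy6 -> i9 (or) tail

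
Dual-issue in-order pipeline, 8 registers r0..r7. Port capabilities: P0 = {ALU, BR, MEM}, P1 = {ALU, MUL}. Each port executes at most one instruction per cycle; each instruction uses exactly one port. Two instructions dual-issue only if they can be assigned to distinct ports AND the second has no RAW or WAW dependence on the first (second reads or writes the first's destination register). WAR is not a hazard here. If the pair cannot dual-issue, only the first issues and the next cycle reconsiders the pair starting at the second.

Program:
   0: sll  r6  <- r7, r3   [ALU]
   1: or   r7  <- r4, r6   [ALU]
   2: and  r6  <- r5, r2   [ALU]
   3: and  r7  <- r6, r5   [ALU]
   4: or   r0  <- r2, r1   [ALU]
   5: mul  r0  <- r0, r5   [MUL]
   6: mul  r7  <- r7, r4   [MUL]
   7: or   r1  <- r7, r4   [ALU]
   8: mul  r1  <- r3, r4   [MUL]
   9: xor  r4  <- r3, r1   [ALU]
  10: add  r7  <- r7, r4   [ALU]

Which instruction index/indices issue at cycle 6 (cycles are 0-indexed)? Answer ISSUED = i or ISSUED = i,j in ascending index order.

ISSUED = 8

  cy0 -> i0 (sll.ALU) RAW r6
  cy1 -> i1/i2 (or.ALU/and.ALU) dual
  cy2 -> i3/i4 (and.ALU/or.ALU) dual
  cy3 -> i5 (mul.MUL) no-port MUL/MUL
  cy4 -> i6 (mul.MUL) RAW r7
  cy5 -> i7 (or.ALU) WAW r1
  cy6 -> i8 (mul.MUL) RAW r1
  cy7 -> i9 (xor.ALU) RAW r4
  cy8 -> i10 (add.ALU) tail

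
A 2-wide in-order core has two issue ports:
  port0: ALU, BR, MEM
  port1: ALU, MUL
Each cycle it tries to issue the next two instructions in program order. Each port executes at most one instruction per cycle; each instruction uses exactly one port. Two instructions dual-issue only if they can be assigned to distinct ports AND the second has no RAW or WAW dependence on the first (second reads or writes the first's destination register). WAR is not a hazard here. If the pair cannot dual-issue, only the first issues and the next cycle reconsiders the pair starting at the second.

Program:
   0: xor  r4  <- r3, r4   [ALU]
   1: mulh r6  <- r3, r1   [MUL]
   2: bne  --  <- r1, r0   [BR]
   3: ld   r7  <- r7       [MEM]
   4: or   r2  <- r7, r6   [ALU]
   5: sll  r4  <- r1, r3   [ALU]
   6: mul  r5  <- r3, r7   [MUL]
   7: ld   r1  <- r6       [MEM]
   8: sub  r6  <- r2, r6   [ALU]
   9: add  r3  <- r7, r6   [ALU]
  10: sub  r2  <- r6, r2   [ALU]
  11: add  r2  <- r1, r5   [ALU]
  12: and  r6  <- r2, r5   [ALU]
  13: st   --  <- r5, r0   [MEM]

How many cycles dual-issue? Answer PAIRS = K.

PAIRS = 5

c0: i0&i1 xor;mulh  pair
c1: i2 bne  no-port BR/MEM
c2: i3 ld  RAW r7
c3: i4&i5 or;sll  pair
c4: i6&i7 mul;ld  pair
c5: i8 sub  RAW r6
c6: i9&i10 add;sub  pair
c7: i11 add  RAW r2
c8: i12&i13 and;st  pair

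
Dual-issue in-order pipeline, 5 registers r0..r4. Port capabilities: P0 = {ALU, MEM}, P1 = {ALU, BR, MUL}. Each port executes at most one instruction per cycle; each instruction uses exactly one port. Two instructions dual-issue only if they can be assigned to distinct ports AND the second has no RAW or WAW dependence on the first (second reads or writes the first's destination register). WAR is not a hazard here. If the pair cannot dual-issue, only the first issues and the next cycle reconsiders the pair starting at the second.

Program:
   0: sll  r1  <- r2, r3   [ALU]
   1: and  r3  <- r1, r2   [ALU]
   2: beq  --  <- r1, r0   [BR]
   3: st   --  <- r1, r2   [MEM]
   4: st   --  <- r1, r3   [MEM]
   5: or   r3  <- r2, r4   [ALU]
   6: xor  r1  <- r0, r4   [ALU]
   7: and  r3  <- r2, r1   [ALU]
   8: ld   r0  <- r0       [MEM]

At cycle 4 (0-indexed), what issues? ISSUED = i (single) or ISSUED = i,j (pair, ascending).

ISSUED = 6

#0 head=0: sll i0 RAW r1
#1 head=1: and+beq i1+i2 pair
#2 head=3: st i3 no-port MEM/MEM
#3 head=4: st+or i4+i5 pair
#4 head=6: xor i6 RAW r1
#5 head=7: and+ld i7+i8 pair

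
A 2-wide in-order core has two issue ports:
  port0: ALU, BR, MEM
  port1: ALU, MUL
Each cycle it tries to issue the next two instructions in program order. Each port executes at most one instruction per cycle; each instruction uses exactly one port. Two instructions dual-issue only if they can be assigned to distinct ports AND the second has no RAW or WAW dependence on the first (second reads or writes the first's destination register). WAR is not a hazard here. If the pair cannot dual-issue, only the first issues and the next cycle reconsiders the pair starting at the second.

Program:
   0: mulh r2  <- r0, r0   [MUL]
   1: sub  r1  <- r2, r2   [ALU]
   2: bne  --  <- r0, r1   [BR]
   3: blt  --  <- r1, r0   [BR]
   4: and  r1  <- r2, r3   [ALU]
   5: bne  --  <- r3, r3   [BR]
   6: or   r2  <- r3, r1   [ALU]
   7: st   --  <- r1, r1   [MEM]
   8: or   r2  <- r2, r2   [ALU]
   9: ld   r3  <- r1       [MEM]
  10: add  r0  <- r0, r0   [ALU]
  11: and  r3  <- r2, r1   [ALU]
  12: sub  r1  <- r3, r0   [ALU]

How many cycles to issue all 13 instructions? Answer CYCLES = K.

c0: i0 mulh  RAW r2
c1: i1 sub  RAW r1
c2: i2 bne  no-port BR/BR
c3: i3,i4 blt;and  dual
c4: i5,i6 bne;or  dual
c5: i7,i8 st;or  dual
c6: i9,i10 ld;add  dual
c7: i11 and  RAW r3
c8: i12 sub  tail

CYCLES = 9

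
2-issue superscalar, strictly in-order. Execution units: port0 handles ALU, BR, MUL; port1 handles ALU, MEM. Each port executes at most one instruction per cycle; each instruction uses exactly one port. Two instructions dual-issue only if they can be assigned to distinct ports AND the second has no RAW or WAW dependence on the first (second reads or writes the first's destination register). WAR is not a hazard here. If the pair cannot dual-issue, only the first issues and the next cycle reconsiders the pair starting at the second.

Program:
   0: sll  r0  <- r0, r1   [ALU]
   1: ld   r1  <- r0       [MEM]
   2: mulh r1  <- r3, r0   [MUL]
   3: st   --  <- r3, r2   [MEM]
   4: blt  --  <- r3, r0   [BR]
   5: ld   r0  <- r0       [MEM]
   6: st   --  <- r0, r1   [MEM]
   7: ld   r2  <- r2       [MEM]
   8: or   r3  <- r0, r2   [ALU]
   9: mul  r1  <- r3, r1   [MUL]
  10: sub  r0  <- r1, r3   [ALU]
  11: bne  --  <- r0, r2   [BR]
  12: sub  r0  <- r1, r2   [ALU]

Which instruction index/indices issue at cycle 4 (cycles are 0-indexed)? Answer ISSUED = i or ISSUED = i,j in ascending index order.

c0: i0 sll  RAW r0
c1: i1 ld  WAW r1
c2: i2&i3 mulh st  2-wide
c3: i4&i5 blt ld  2-wide
c4: i6 st  no-port MEM/MEM
c5: i7 ld  RAW r2
c6: i8 or  RAW r3
c7: i9 mul  RAW r1
c8: i10 sub  RAW r0
c9: i11&i12 bne sub  2-wide

ISSUED = 6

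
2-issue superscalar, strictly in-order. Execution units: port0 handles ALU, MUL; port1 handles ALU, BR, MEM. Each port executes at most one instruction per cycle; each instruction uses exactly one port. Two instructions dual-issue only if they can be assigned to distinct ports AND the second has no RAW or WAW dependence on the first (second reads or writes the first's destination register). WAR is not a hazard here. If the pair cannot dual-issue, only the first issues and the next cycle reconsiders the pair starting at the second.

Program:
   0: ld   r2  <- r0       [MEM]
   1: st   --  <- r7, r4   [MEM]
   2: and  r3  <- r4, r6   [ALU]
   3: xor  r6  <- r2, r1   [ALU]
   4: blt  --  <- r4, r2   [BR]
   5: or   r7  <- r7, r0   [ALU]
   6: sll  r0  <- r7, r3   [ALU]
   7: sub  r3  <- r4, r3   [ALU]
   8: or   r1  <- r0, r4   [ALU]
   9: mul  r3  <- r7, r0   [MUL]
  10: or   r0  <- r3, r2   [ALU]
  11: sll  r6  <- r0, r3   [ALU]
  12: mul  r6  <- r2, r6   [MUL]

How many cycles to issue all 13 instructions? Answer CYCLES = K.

CYCLES = 9

c0: i0 ld.MEM  no-port MEM/MEM
c1: i1+i2 st.MEM+and.ALU  dual
c2: i3+i4 xor.ALU+blt.BR  dual
c3: i5 or.ALU  RAW r7
c4: i6+i7 sll.ALU+sub.ALU  dual
c5: i8+i9 or.ALU+mul.MUL  dual
c6: i10 or.ALU  RAW r0
c7: i11 sll.ALU  RAW+WAW r6
c8: i12 mul.MUL  tail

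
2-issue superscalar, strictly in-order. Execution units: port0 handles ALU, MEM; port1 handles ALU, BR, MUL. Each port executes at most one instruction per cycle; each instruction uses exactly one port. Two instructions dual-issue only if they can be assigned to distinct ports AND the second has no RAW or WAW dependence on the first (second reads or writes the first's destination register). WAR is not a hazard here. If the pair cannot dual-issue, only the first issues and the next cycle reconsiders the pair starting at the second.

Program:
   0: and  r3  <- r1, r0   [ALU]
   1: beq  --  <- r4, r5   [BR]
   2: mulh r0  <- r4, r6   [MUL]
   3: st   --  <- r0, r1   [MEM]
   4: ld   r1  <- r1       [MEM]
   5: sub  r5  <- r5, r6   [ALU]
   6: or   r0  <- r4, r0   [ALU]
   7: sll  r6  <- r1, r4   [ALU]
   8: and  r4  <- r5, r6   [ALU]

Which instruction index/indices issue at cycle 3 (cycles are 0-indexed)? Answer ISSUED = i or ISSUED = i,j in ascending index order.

ISSUED = 4,5

  cy0 -> i0/i1 (and.ALU/beq.BR) pair
  cy1 -> i2 (mulh.MUL) RAW r0
  cy2 -> i3 (st.MEM) no-port MEM/MEM
  cy3 -> i4/i5 (ld.MEM/sub.ALU) pair
  cy4 -> i6/i7 (or.ALU/sll.ALU) pair
  cy5 -> i8 (and.ALU) tail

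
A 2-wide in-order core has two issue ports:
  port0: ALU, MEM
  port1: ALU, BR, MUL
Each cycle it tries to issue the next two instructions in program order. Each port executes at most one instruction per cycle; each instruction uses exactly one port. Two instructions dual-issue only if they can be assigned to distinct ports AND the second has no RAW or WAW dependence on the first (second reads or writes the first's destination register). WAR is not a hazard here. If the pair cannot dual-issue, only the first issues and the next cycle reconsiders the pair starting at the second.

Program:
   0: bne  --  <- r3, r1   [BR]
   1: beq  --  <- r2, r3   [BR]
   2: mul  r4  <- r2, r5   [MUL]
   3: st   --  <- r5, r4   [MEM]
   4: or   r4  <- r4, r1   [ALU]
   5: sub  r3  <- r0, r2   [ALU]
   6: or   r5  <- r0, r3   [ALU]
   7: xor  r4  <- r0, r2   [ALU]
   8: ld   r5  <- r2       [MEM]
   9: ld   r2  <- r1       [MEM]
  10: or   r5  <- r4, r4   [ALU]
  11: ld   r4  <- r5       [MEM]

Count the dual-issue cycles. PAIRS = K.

PAIRS = 3

c0: i0 bne.BR  no-port BR/BR
c1: i1 beq.BR  no-port BR/MUL
c2: i2 mul.MUL  RAW r4
c3: i3/i4 st.MEM/or.ALU  2-wide
c4: i5 sub.ALU  RAW r3
c5: i6/i7 or.ALU/xor.ALU  2-wide
c6: i8 ld.MEM  no-port MEM/MEM
c7: i9/i10 ld.MEM/or.ALU  2-wide
c8: i11 ld.MEM  tail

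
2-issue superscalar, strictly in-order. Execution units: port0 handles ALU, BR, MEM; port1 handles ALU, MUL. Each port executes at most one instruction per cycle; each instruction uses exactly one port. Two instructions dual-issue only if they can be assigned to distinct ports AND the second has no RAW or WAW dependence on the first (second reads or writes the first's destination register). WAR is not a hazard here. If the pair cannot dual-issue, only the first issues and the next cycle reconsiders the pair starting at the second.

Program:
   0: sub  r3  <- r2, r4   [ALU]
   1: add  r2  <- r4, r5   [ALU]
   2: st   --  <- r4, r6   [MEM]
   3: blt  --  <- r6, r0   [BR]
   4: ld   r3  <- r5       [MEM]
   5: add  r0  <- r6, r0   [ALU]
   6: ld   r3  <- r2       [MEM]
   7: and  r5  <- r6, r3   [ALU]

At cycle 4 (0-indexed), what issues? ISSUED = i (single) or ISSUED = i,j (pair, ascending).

[0] i0&i1  sub;add  -- 2-wide
[1] i2  st  -- no-port MEM/BR
[2] i3  blt  -- no-port BR/MEM
[3] i4&i5  ld;add  -- 2-wide
[4] i6  ld  -- RAW r3
[5] i7  and  -- tail

ISSUED = 6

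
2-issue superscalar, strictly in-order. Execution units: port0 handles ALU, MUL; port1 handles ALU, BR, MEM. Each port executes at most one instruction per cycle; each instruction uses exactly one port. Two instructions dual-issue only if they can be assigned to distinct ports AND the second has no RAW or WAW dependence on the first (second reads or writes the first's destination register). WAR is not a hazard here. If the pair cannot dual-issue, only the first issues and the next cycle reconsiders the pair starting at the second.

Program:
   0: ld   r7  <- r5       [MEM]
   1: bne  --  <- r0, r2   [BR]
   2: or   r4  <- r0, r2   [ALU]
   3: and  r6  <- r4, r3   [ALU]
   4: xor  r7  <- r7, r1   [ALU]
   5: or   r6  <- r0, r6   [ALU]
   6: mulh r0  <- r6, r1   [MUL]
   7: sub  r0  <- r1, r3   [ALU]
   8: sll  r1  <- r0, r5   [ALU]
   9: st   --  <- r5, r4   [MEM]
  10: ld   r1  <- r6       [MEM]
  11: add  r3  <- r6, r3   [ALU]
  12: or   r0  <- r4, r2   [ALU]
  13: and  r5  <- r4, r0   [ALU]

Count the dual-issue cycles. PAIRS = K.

PAIRS = 4

0. ld @i0  | no-port MEM/BR
1. bne+or @i1+i2  | pair
2. and+xor @i3+i4  | pair
3. or @i5  | RAW r6
4. mulh @i6  | WAW r0
5. sub @i7  | RAW r0
6. sll+st @i8+i9  | pair
7. ld+add @i10+i11  | pair
8. or @i12  | RAW r0
9. and @i13  | tail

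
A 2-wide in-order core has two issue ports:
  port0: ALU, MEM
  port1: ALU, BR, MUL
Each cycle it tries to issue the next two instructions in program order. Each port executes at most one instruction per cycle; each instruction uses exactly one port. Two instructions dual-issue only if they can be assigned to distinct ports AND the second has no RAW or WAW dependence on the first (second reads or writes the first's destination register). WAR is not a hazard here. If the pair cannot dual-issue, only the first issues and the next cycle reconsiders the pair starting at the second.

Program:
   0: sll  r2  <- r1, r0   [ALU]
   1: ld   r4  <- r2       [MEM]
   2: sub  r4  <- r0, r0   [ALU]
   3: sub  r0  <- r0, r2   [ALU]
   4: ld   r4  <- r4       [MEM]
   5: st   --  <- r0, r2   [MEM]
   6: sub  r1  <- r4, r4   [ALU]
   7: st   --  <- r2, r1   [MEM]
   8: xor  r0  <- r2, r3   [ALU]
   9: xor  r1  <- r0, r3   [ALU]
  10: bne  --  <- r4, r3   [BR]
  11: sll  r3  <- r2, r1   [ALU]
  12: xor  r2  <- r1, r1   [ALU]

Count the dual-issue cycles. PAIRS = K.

#0 head=0: sll.ALU i0 RAW r2
#1 head=1: ld.MEM i1 WAW r4
#2 head=2: sub.ALU;sub.ALU i2+i3 dual
#3 head=4: ld.MEM i4 no-port MEM/MEM
#4 head=5: st.MEM;sub.ALU i5+i6 dual
#5 head=7: st.MEM;xor.ALU i7+i8 dual
#6 head=9: xor.ALU;bne.BR i9+i10 dual
#7 head=11: sll.ALU;xor.ALU i11+i12 dual

PAIRS = 5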